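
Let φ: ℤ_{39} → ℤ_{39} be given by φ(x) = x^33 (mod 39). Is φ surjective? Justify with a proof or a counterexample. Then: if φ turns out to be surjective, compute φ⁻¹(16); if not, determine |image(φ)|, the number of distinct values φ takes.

φ(2): Repeated squaring mod 39: 2^1 ≡ 2, 2^2 ≡ 2² = 4, 2^4 ≡ 4² = 16, 2^8 ≡ 16² = 256 ≡ 22, 2^16 ≡ 22² = 484 ≡ 16, 2^32 ≡ 16² = 256 ≡ 22. Since 33 = 32 + 1, 2^33 ≡ 22·2: 22·2 = 44 ≡ 5. So 2^33 ≡ 5 (mod 39).
φ(5): Repeated squaring mod 39: 5^1 ≡ 5, 5^2 ≡ 5² = 25, 5^4 ≡ 25² = 625 ≡ 1, 5^8 ≡ 1² = 1, 5^16 ≡ 1² = 1, 5^32 ≡ 1² = 1. Since 33 = 32 + 1, 5^33 ≡ 1·5: 1·5 = 5. So 5^33 ≡ 5 (mod 39).
So φ(2) = φ(5) = 5 while 2 ≠ 5, hence φ is not injective.
A non-injective map from the 39-element set ℤ_{39} to itself takes at most 38 distinct values, so it cannot be surjective. So φ is not surjective.
Since φ is not surjective, we determine |image(φ)|. Computing x^33 mod 39 for each x (by repeated squaring, reducing mod 39 at every step), the values φ(0), φ(1), …, φ(38) are: 0, 1, 5, 27, 25, 5, 18, 34, 8, 27, 25, 8, 12, 13, 14, 18, 1, 38, 18, 31, 8, 21, 1, 38, 21, 25, 26, 27, 31, 14, 12, 31, 5, 21, 34, 14, 12, 34, 38.
The distinct values are {0, 1, 5, 8, 12, 13, 14, 18, 21, 25, 26, 27, 31, 34, 38}; there are 15 of them.

15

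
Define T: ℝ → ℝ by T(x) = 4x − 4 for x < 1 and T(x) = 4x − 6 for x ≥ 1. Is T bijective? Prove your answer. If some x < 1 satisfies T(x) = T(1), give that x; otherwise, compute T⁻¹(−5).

1/2

Both pieces are strictly increasing (slopes 4 and 4), so each is injective on its own interval.
The left piece maps (−∞, 1) onto (−∞, 0); the right piece maps [1, ∞) onto [−2, ∞).
These images overlap. In particular T(1) = −2 (right piece), and solving 4x − 4 = −2 on the left piece gives x = 1/2 < 1.
So T(1/2) = T(1) with 1/2 ≠ 1, and T is not injective, hence not bijective. This x = 1/2 is the requested value below 1.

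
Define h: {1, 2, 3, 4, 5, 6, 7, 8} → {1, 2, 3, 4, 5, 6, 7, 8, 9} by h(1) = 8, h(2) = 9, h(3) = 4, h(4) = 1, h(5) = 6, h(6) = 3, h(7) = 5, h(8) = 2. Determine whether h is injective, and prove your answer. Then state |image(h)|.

8

The values h(1), …, h(8) are 8, 9, 4, 1, 6, 3, 5, 2 — all distinct.
So h(x_1) = h(x_2) only when x_1 = x_2, and h is injective.
The image of h is {1, 2, 3, 4, 5, 6, 8, 9}, which has 8 elements.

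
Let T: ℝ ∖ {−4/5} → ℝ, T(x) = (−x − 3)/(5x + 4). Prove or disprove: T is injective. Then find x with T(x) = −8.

Suppose T(a) = T(b). Cross-multiplying: (−a − 3)(5b + 4) = (−b − 3)(5a + 4).
Expanding both sides and cancelling the symmetric terms leaves 11·(a − b) = 0. Since 11 ≠ 0, a = b. Therefore T is injective.
Solving T(x) = −8: cross-multiplying gives −x − 3 = −8(5x + 4), which rearranges to 39x = −29, so x = −29/39.

-29/39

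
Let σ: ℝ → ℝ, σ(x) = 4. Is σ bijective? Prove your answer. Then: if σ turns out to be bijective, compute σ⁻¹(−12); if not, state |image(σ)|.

1

σ(0) = 4 = σ(1) with 0 ≠ 1, so σ is not injective, hence not bijective.
Since σ is not bijective, we state |image(σ)|: the image of σ is {4}, which has 1 element.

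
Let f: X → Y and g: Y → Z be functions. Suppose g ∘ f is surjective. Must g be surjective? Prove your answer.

surjective

Let c ∈ Z. Since g ∘ f is surjective, some a ∈ X has g(f(a)) = c. Then b = f(a) ∈ Y satisfies g(b) = c. So g is surjective.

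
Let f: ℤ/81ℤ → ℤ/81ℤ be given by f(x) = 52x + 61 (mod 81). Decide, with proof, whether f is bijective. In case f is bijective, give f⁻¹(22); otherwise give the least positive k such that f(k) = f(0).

60

Suppose f(a) = f(b) in ℤ/81ℤ. Then 52a + 61 ≡ 52b + 61 (mod 81), so 52(a − b) ≡ 0 (mod 81).
Since gcd(52, 81) = 1, 52 is invertible modulo 81, thus a − b ≡ 0 (mod 81), i.e. a = b.
We now compute 52⁻¹ mod 81 explicitly. Euclid's algorithm: 81 = 1·52 + 29, 52 = 1·29 + 23, 29 = 1·23 + 6, 23 = 3·6 + 5, 6 = 1·5 + 1; back-substituting gives 1 = 67·52 − 43·81, so 52⁻¹ ≡ 67 (mod 81).
For any y ∈ ℤ/81ℤ, x = 67(y − 61) mod 81 satisfies f(x) = 52·67(y − 61) + 61 ≡ y (since 52·67 ≡ 1 mod 81). So every y has a preimage.
Thus f is bijective.
Since f is bijective, we compute f⁻¹(22): solve 52x + 61 ≡ 22 (mod 81), i.e. 52x ≡ 42 (mod 81).
Multiplying by 52⁻¹ = 67 gives x ≡ 67·42 = 2814 = 34·81 + 60 ≡ 60 (mod 81).
Check: f(60) = 52·60 + 61 = 3181 = 39·81 + 22 ≡ 22 (mod 81).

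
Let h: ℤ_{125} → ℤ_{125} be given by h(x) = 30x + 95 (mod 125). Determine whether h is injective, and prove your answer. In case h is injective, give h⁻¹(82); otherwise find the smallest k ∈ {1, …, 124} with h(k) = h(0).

25

Recall: injectivity means: for all s, t in the domain, h(s) = h(t) implies s = t.
We have gcd(30, 125) = 5 > 1. Taking s = 0 and t = 25: h(0) = 95 and h(25) = 30·25 + 95 = 845 ≡ 95 (mod 125).
So h(0) = h(25) while 0 ≠ 25, therefore h is not injective.
Since h is not injective, we find the least positive k with h(k) = h(0): this means 30k ≡ 0 (mod 125), i.e. 125 ∣ 30k. Since gcd(30, 125) = 5, dividing through by 5 this holds exactly when 25 ∣ 6k, and as gcd(6, 25) = 1, exactly when 25 ∣ k.
The smallest positive such k is 25.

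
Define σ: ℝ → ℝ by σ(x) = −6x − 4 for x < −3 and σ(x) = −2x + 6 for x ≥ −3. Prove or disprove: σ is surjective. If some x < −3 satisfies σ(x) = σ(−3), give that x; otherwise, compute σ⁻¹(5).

1/2

Both pieces are strictly decreasing (slopes −6 and −2), so each is injective on its own interval.
The left piece maps (−∞, −3) onto (14, ∞); the right piece maps [−3, ∞) onto (−∞, 12].
The union (14, ∞) ∪ (−∞, 12] omits the interval between 14 and 12; in particular 14 has no preimage. So σ is not surjective.
Because the two images are disjoint, no x < −3 has σ(x) = σ(−3), so we compute σ⁻¹(5): 5 lies in (−∞, 12], so solve −2x + 6 = 5: x = (5 − 6)/(−2) = 1/2.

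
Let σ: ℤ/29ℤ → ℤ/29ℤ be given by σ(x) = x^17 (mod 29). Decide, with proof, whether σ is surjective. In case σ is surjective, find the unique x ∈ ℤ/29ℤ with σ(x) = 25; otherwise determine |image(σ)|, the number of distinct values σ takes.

Since 29 is prime, the nonzero elements of ℤ/29ℤ form a cyclic group of order 28.
As gcd(17, 28) = 1, raising to the 17th power is a bijection on this group: if s^17 ≡ t^17 then (st^{−1})^17 = 1, and the only element of order dividing gcd(17, 28) = 1 is 1, so s = t.
With σ(0) = 0 this makes σ injective on all of ℤ/29ℤ, hence bijective (finite equal-size domain and codomain). In particular σ is surjective.
Since σ is surjective, we find the preimage of 25. The inverse of x ↦ x^17 on (ℤ/29ℤ)^× is x ↦ x^5, because 17·5 = 85 = 3·28 + 1 ≡ 1 (mod 28) and x^{28} = 1 for x ≠ 0 (Fermat). So σ⁻¹(25) = 25^5 mod 29.
Repeated squaring mod 29: 25^1 ≡ 25, 25^2 ≡ 25² = 625 ≡ 16, 25^4 ≡ 16² = 256 ≡ 24. Since 5 = 4 + 1, 25^5 ≡ 24·25: 24·25 = 600 ≡ 20. So 25^5 ≡ 20 (mod 29).
Hence σ⁻¹(25) = 20.

20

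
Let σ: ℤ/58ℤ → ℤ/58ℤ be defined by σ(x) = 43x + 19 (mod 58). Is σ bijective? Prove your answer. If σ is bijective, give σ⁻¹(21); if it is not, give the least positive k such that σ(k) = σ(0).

By definition, σ is injective when σ(u) = σ(v) forces u = v.
Suppose σ(u) = σ(v) in ℤ/58ℤ. Then 43u + 19 ≡ 43v + 19 (mod 58), hence 43(u − v) ≡ 0 (mod 58).
Since gcd(43, 58) = 1, 43 is invertible modulo 58, so u − v ≡ 0 (mod 58), i.e. u = v.
We now compute 43⁻¹ mod 58 explicitly. Euclid's algorithm: 58 = 1·43 + 15, 43 = 2·15 + 13, 15 = 1·13 + 2, 13 = 6·2 + 1; back-substituting gives 1 = 27·43 − 20·58, so 43⁻¹ ≡ 27 (mod 58).
For any y ∈ ℤ/58ℤ, x = 27(y − 19) mod 58 satisfies σ(x) = 43·27(y − 19) + 19 ≡ y (since 43·27 ≡ 1 mod 58). So every y has a preimage.
So σ is bijective.
Since σ is bijective, we find σ⁻¹(21): we need 43x ≡ 21 − 19 ≡ 2 (mod 58). Using 43⁻¹ = 27: x ≡ 27·2 = 54, so x = 54.
Check: σ(54) = 43·54 + 19 = 2341 = 40·58 + 21 ≡ 21 (mod 58).

54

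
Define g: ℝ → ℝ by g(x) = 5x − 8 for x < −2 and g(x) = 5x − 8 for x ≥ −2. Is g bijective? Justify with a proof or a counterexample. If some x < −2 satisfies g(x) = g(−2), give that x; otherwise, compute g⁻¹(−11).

Both pieces are strictly increasing (slopes 5 and 5), so each is injective on its own interval.
The left piece maps (−∞, −2) onto (−∞, −18); the right piece maps [−2, ∞) onto [−18, ∞).
Since −18 = −18, the images partition ℝ: g is injective and surjective, hence bijective.
Because the two images are disjoint, no x < −2 has g(x) = g(−2), so we compute g⁻¹(−11): −11 lies in [−18, ∞), so solve 5x − 8 = −11: x = (−11 + 8)/5 = −3/5.

-3/5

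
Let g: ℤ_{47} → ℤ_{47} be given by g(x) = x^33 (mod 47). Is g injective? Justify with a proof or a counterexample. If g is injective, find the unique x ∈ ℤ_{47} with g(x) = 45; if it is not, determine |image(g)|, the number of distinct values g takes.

Since 47 is prime, the nonzero elements of ℤ_{47} form a cyclic group of order 46.
As gcd(33, 46) = 1, raising to the 33rd power is a bijection on this group: if u^33 ≡ v^33 then (uv^{−1})^33 = 1, and the only element of order dividing gcd(33, 46) = 1 is 1, so u = v.
With g(0) = 0 this makes g injective on all of ℤ_{47}, hence bijective (finite equal-size domain and codomain). In particular g is injective.
Since g is injective, we find the preimage of 45. The inverse of x ↦ x^33 on (ℤ_{47})^× is x ↦ x^7, because 33·7 = 231 = 5·46 + 1 ≡ 1 (mod 46) and x^{46} = 1 for x ≠ 0 (Fermat). So g⁻¹(45) = 45^7 mod 47.
Repeated squaring mod 47: 45^1 ≡ 45, 45^2 ≡ 45² = 2025 ≡ 4, 45^4 ≡ 4² = 16. Since 7 = 4 + 2 + 1, 45^7 ≡ 16·4·45: 16·4 = 64 ≡ 17, then 17·45 = 765 ≡ 13. So 45^7 ≡ 13 (mod 47).
Hence g⁻¹(45) = 13.

13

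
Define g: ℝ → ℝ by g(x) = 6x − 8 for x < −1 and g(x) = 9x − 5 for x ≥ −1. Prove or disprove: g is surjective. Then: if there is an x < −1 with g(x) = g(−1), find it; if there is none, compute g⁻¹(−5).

0

Both pieces are strictly increasing (slopes 6 and 9), so each is injective on its own interval.
The left piece maps (−∞, −1) onto (−∞, −14); the right piece maps [−1, ∞) onto [−14, ∞).
These images together cover ℝ, so g is surjective.
Because the two images are disjoint, no x < −1 has g(x) = g(−1), so we compute g⁻¹(−5): −5 lies in [−14, ∞), so solve 9x − 5 = −5: x = (−5 + 5)/9 = 0.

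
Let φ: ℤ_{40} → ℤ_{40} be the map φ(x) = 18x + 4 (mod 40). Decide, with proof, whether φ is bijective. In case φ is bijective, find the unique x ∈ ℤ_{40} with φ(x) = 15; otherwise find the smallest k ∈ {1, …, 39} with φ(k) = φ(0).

We have gcd(18, 40) = 2 > 1. Taking s = 0 and t = 20: φ(0) = 4 and φ(20) = 18·20 + 4 = 364 ≡ 4 (mod 40).
So φ(0) = φ(20) while 0 ≠ 20, hence φ is not injective, hence not bijective.
Since φ is not bijective, we find the least positive k with φ(k) = φ(0): this means 18k ≡ 0 (mod 40), i.e. 40 ∣ 18k. Since gcd(18, 40) = 2, dividing through by 2 this holds exactly when 20 ∣ 9k, and as gcd(9, 20) = 1, exactly when 20 ∣ k.
The smallest positive such k is 20.

20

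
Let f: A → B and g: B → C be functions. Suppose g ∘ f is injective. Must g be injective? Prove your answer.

not injective

No. Take A = {1}, B = {1, 2}, C = {1, 2}, f(a) = a for each a ∈ A, and g(b) = 1 if b ∈ {1, 2} else g(b) = b.
Then g ∘ f = f is injective (A ⊂ B and f is the inclusion), but g(1) = g(2) = 1 with 1 ≠ 2, so g is not injective.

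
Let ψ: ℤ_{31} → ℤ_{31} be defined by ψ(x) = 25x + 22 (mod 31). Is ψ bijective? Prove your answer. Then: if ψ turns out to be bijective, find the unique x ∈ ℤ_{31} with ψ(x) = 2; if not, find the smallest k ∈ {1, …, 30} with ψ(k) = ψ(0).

24

If ψ(x_1) = ψ(x_2), then 25x_1 ≡ 25x_2 (mod 31). Because gcd(25, 31) = 1, we may cancel 25 to get x_1 ≡ x_2 (mod 31).
We now compute 25⁻¹ mod 31 explicitly. Euclid's algorithm: 31 = 1·25 + 6, 25 = 4·6 + 1; back-substituting gives 1 = 5·25 − 4·31, so 25⁻¹ ≡ 5 (mod 31).
Then y ↦ 5(y − 22) is a two-sided inverse to ψ, so every y ∈ ℤ_{31} has a preimage.
Therefore ψ is bijective.
Since ψ is bijective, we compute ψ⁻¹(2): solve 25x + 22 ≡ 2 (mod 31), i.e. 25x ≡ 11 (mod 31).
Multiplying by 25⁻¹ = 5 gives x ≡ 5·11 = 55 = 1·31 + 24 ≡ 24 (mod 31).
Check: ψ(24) = 25·24 + 22 = 622 = 20·31 + 2 ≡ 2 (mod 31).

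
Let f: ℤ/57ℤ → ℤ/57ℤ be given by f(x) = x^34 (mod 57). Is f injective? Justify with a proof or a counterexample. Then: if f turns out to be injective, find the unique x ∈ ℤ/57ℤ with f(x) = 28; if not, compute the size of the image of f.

f(8): Repeated squaring mod 57: 8^1 ≡ 8, 8^2 ≡ 8² = 64 ≡ 7, 8^4 ≡ 7² = 49, 8^8 ≡ 49² = 2401 ≡ 7, 8^16 ≡ 7² = 49, 8^32 ≡ 49² = 2401 ≡ 7. Since 34 = 32 + 2, 8^34 ≡ 7·7: 7·7 = 49. So 8^34 ≡ 49 (mod 57).
f(11): Repeated squaring mod 57: 11^1 ≡ 11, 11^2 ≡ 11² = 121 ≡ 7, 11^4 ≡ 7² = 49, 11^8 ≡ 49² = 2401 ≡ 7, 11^16 ≡ 7² = 49, 11^32 ≡ 49² = 2401 ≡ 7. Since 34 = 32 + 2, 11^34 ≡ 7·7: 7·7 = 49. So 11^34 ≡ 49 (mod 57).
So f(8) = f(11) = 49 while 8 ≠ 11, therefore f is not injective.
Since f is not injective, we determine |image(f)|. Computing x^34 mod 57 for each x (by repeated squaring, reducing mod 57 at every step), the values f(0), f(1), …, f(56) are: 0, 1, 43, 36, 25, 16, 9, 7, 49, 42, 4, 49, 45, 28, 16, 6, 55, 43, 39, 19, 1, 24, 55, 25, 54, 28, 7, 30, 4, 4, 30, 7, 28, 54, 25, 55, 24, 1, 19, 39, 43, 55, 6, 16, 28, 45, 49, 4, 42, 49, 7, 9, 16, 25, 36, 43, 1.
The distinct values are {0, 1, 4, 6, 7, 9, 16, 19, 24, 25, 28, 30, 36, 39, 42, 43, 45, 49, 54, 55}; there are 20 of them.

20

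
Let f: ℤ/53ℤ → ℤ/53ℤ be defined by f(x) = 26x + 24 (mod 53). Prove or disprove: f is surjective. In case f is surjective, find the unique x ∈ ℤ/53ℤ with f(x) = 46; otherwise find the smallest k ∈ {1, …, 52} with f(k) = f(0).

Recall that f is surjective if every y in the codomain equals f(x) for some x in the domain.
Since gcd(26, 53) = 1, 26 is invertible modulo 53. Euclid's algorithm: 53 = 2·26 + 1; back-substituting gives 1 = 51·26 − 25·53, so 26⁻¹ ≡ 51 (mod 53).
Then y ↦ 51(y − 24) is a two-sided inverse to f, so every y ∈ ℤ/53ℤ has a preimage.
Therefore f is surjective.
Since f is surjective, we compute f⁻¹(46): solve 26x + 24 ≡ 46 (mod 53), i.e. 26x ≡ 22 (mod 53).
Multiplying by 26⁻¹ = 51 gives x ≡ 51·22 = 1122 = 21·53 + 9 ≡ 9 (mod 53).
Check: f(9) = 26·9 + 24 = 258 = 4·53 + 46 ≡ 46 (mod 53).

9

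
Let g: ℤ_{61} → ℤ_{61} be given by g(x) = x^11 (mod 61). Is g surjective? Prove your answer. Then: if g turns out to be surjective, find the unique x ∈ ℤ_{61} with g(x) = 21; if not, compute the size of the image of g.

32

Since 61 is prime, the nonzero elements of ℤ_{61} form a cyclic group of order 60.
As gcd(11, 60) = 1, raising to the 11th power is a bijection on this group: if u^11 ≡ v^11 then (uv^{−1})^11 = 1, and the only element of order dividing gcd(11, 60) = 1 is 1, so u = v.
With g(0) = 0 this makes g injective on all of ℤ_{61}, hence bijective (finite equal-size domain and codomain). In particular g is surjective.
Since g is surjective, we find the preimage of 21. The inverse of x ↦ x^11 on (ℤ_{61})^× is x ↦ x^11, because 11·11 = 121 = 2·60 + 1 ≡ 1 (mod 60) and x^{60} = 1 for x ≠ 0 (Fermat). So g⁻¹(21) = 21^11 mod 61.
Repeated squaring mod 61: 21^1 ≡ 21, 21^2 ≡ 21² = 441 ≡ 14, 21^4 ≡ 14² = 196 ≡ 13, 21^8 ≡ 13² = 169 ≡ 47. Since 11 = 8 + 2 + 1, 21^11 ≡ 47·14·21: 47·14 = 658 ≡ 48, then 48·21 = 1008 ≡ 32. So 21^11 ≡ 32 (mod 61).
Hence g⁻¹(21) = 32.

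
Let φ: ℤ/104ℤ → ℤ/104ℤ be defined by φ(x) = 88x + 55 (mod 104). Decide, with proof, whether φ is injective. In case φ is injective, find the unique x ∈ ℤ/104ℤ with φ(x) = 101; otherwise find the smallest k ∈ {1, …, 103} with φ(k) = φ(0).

We have gcd(88, 104) = 8 > 1. Taking u = 0 and v = 13: φ(0) = 55 and φ(13) = 88·13 + 55 = 1199 ≡ 55 (mod 104).
So φ(0) = φ(13) while 0 ≠ 13, thus φ is not injective.
Since φ is not injective, we find the least positive k with φ(k) = φ(0): this means 88k ≡ 0 (mod 104), i.e. 104 ∣ 88k. Since gcd(88, 104) = 8, dividing through by 8 this holds exactly when 13 ∣ 11k, and as gcd(11, 13) = 1, exactly when 13 ∣ k.
The smallest positive such k is 13.

13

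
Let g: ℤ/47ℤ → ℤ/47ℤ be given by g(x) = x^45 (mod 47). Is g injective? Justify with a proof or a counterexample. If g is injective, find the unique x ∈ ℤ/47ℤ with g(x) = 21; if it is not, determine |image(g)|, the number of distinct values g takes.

Since 47 is prime, the nonzero elements of ℤ/47ℤ form a cyclic group of order 46.
As gcd(45, 46) = 1, raising to the 45th power is a bijection on this group: if a^45 ≡ b^45 then (ab^{−1})^45 = 1, and the only element of order dividing gcd(45, 46) = 1 is 1, so a = b.
With g(0) = 0 this makes g injective on all of ℤ/47ℤ, hence bijective (finite equal-size domain and codomain). In particular g is injective.
Since g is injective, we find the preimage of 21. The inverse of x ↦ x^45 on (ℤ/47ℤ)^× is x ↦ x^45, because 45·45 = 2025 = 44·46 + 1 ≡ 1 (mod 46) and x^{46} = 1 for x ≠ 0 (Fermat). So g⁻¹(21) = 21^45 mod 47.
Repeated squaring mod 47: 21^1 ≡ 21, 21^2 ≡ 21² = 441 ≡ 18, 21^4 ≡ 18² = 324 ≡ 42, 21^8 ≡ 42² = 1764 ≡ 25, 21^16 ≡ 25² = 625 ≡ 14, 21^32 ≡ 14² = 196 ≡ 8. Since 45 = 32 + 8 + 4 + 1, 21^45 ≡ 8·25·42·21: 8·25 = 200 ≡ 12, then 12·42 = 504 ≡ 34, then 34·21 = 714 ≡ 9. So 21^45 ≡ 9 (mod 47).
Hence g⁻¹(21) = 9.

9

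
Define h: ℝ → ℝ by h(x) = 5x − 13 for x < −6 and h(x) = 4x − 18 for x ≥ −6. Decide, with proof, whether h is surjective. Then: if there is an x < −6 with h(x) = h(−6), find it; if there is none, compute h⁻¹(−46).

Both pieces are strictly increasing (slopes 5 and 4), so each is injective on its own interval.
The left piece maps (−∞, −6) onto (−∞, −43); the right piece maps [−6, ∞) onto [−42, ∞).
The union (−∞, −43) ∪ [−42, ∞) omits the interval between −43 and −42; in particular −43 has no preimage. So h is not surjective.
Because the two images are disjoint, no x < −6 has h(x) = h(−6), so we compute h⁻¹(−46): −46 lies in (−∞, −43), so solve 5x − 13 = −46: x = (−46 + 13)/5 = −33/5.

-33/5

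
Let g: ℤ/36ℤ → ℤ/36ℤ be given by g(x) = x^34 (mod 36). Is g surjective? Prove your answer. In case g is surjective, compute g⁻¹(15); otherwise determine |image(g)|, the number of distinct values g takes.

g(0) = 0^34 = 0.
g(6): Repeated squaring mod 36: 6^1 ≡ 6, 6^2 ≡ 6² = 36 ≡ 0, 6^4 ≡ 0² = 0, 6^8 ≡ 0² = 0, 6^16 ≡ 0² = 0, 6^32 ≡ 0² = 0. Since 34 = 32 + 2, 6^34 ≡ 0·0: 0·0 = 0. So 6^34 ≡ 0 (mod 36).
So g(0) = g(6) = 0 while 0 ≠ 6, so g is not injective.
A non-injective map from the 36-element set ℤ/36ℤ to itself takes at most 35 distinct values, so it cannot be surjective. Thus g is not surjective.
Since g is not surjective, we determine |image(g)|. Computing x^34 mod 36 for each x (by repeated squaring, reducing mod 36 at every step), the values g(0), g(1), …, g(35) are: 0, 1, 16, 9, 4, 13, 0, 25, 28, 9, 28, 25, 0, 13, 4, 9, 16, 1, 0, 1, 16, 9, 4, 13, 0, 25, 28, 9, 28, 25, 0, 13, 4, 9, 16, 1.
The distinct values are {0, 1, 4, 9, 13, 16, 25, 28}; there are 8 of them.

8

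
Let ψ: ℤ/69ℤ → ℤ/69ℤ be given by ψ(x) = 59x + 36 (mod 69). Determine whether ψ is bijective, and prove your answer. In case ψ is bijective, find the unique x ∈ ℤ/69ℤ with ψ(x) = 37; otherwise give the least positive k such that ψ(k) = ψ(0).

62

Suppose ψ(s) = ψ(t) in ℤ/69ℤ. Then 59s + 36 ≡ 59t + 36 (mod 69), hence 59(s − t) ≡ 0 (mod 69).
Since gcd(59, 69) = 1, 59 is invertible modulo 69, hence s − t ≡ 0 (mod 69), i.e. s = t.
We now compute 59⁻¹ mod 69 explicitly. Euclid's algorithm: 69 = 1·59 + 10, 59 = 5·10 + 9, 10 = 1·9 + 1; back-substituting gives 1 = 62·59 − 53·69, so 59⁻¹ ≡ 62 (mod 69).
For any y ∈ ℤ/69ℤ, x = 62(y − 36) mod 69 satisfies ψ(x) = 59·62(y − 36) + 36 ≡ y (since 59·62 ≡ 1 mod 69). So every y has a preimage.
So ψ is bijective.
Since ψ is bijective, we find ψ⁻¹(37): we need 59x ≡ 37 − 36 ≡ 1 (mod 69). Using 59⁻¹ = 62: x ≡ 62·1 = 62, so x = 62.
Check: ψ(62) = 59·62 + 36 = 3694 = 53·69 + 37 ≡ 37 (mod 69).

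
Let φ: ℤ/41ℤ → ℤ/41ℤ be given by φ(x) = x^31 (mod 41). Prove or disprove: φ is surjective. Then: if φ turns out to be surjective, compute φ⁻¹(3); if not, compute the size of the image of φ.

Since 41 is prime, the nonzero elements of ℤ/41ℤ form a cyclic group of order 40.
As gcd(31, 40) = 1, raising to the 31st power is a bijection on this group: if u^31 ≡ v^31 then (uv^{−1})^31 = 1, and the only element of order dividing gcd(31, 40) = 1 is 1, so u = v.
With φ(0) = 0 this makes φ injective on all of ℤ/41ℤ, hence bijective (finite equal-size domain and codomain). In particular φ is surjective.
Since φ is surjective, we find the preimage of 3. The inverse of x ↦ x^31 on (ℤ/41ℤ)^× is x ↦ x^31, because 31·31 = 961 = 24·40 + 1 ≡ 1 (mod 40) and x^{40} = 1 for x ≠ 0 (Fermat). So φ⁻¹(3) = 3^31 mod 41.
Repeated squaring mod 41: 3^1 ≡ 3, 3^2 ≡ 3² = 9, 3^4 ≡ 9² = 81 ≡ 40, 3^8 ≡ 40² = 1600 ≡ 1, 3^16 ≡ 1² = 1. Since 31 = 16 + 8 + 4 + 2 + 1, 3^31 ≡ 1·1·40·9·3: 1·1 = 1, then 1·40 = 40, then 40·9 = 360 ≡ 32, then 32·3 = 96 ≡ 14. So 3^31 ≡ 14 (mod 41).
Hence φ⁻¹(3) = 14.

14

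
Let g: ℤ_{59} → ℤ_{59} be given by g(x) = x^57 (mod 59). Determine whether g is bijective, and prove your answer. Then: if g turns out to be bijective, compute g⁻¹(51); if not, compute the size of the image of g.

22

Since 59 is prime, the nonzero elements of ℤ_{59} form a cyclic group of order 58.
As gcd(57, 58) = 1, raising to the 57th power is a bijection on this group: if x_1^57 ≡ x_2^57 then (x_1x_2^{−1})^57 = 1, and the only element of order dividing gcd(57, 58) = 1 is 1, so x_1 = x_2.
With g(0) = 0 this makes g injective on all of ℤ_{59}, hence bijective (finite equal-size domain and codomain). In particular g is bijective.
Since g is bijective, we find the preimage of 51. The inverse of x ↦ x^57 on (ℤ_{59})^× is x ↦ x^57, because 57·57 = 3249 = 56·58 + 1 ≡ 1 (mod 58) and x^{58} = 1 for x ≠ 0 (Fermat). So g⁻¹(51) = 51^57 mod 59.
Repeated squaring mod 59: 51^1 ≡ 51, 51^2 ≡ 51² = 2601 ≡ 5, 51^4 ≡ 5² = 25, 51^8 ≡ 25² = 625 ≡ 35, 51^16 ≡ 35² = 1225 ≡ 45, 51^32 ≡ 45² = 2025 ≡ 19. Since 57 = 32 + 16 + 8 + 1, 51^57 ≡ 19·45·35·51: 19·45 = 855 ≡ 29, then 29·35 = 1015 ≡ 12, then 12·51 = 612 ≡ 22. So 51^57 ≡ 22 (mod 59).
Hence g⁻¹(51) = 22.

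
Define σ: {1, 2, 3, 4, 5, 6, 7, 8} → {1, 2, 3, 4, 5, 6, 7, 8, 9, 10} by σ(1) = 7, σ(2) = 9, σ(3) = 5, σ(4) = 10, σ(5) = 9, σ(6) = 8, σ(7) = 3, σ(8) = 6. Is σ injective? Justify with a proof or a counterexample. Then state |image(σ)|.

σ(2) = 9 = σ(5) with 2 ≠ 5, so σ is not injective.
The image of σ is {3, 5, 6, 7, 8, 9, 10}, which has 7 elements.

7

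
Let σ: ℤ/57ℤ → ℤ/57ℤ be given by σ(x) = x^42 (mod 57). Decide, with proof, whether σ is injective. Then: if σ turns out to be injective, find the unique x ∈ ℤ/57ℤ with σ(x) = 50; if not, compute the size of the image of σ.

σ(2): Repeated squaring mod 57: 2^1 ≡ 2, 2^2 ≡ 2² = 4, 2^4 ≡ 4² = 16, 2^8 ≡ 16² = 256 ≡ 28, 2^16 ≡ 28² = 784 ≡ 43, 2^32 ≡ 43² = 1849 ≡ 25. Since 42 = 32 + 8 + 2, 2^42 ≡ 25·28·4: 25·28 = 700 ≡ 16, then 16·4 = 64 ≡ 7. So 2^42 ≡ 7 (mod 57).
σ(5): Repeated squaring mod 57: 5^1 ≡ 5, 5^2 ≡ 5² = 25, 5^4 ≡ 25² = 625 ≡ 55, 5^8 ≡ 55² = 3025 ≡ 4, 5^16 ≡ 4² = 16, 5^32 ≡ 16² = 256 ≡ 28. Since 42 = 32 + 8 + 2, 5^42 ≡ 28·4·25: 28·4 = 112 ≡ 55, then 55·25 = 1375 ≡ 7. So 5^42 ≡ 7 (mod 57).
So σ(2) = σ(5) = 7 while 2 ≠ 5, therefore σ is not injective.
Since σ is not injective, we determine |image(σ)|. Computing x^42 mod 57 for each x (by repeated squaring, reducing mod 57 at every step), the values σ(0), σ(1), …, σ(56) are: 0, 1, 7, 45, 49, 7, 30, 1, 1, 30, 49, 1, 39, 49, 7, 30, 7, 7, 39, 19, 1, 45, 7, 49, 45, 49, 1, 39, 49, 49, 39, 1, 49, 45, 49, 7, 45, 1, 19, 39, 7, 7, 30, 7, 49, 39, 1, 49, 30, 1, 1, 30, 7, 49, 45, 7, 1.
The distinct values are {0, 1, 7, 19, 30, 39, 45, 49}; there are 8 of them.

8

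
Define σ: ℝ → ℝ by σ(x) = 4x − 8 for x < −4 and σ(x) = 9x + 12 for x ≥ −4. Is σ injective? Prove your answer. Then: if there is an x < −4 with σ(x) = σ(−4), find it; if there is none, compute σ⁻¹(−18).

-10/3

Both pieces are strictly increasing (slopes 4 and 9), so each is injective on its own interval.
The left piece maps (−∞, −4) onto (−∞, −24); the right piece maps [−4, ∞) onto [−24, ∞).
These images are disjoint, so no value is attained by both pieces. Thus σ is injective.
Because the two images are disjoint, no x < −4 has σ(x) = σ(−4), so we compute σ⁻¹(−18): −18 lies in [−24, ∞), so solve 9x + 12 = −18: x = (−18 − 12)/9 = −10/3.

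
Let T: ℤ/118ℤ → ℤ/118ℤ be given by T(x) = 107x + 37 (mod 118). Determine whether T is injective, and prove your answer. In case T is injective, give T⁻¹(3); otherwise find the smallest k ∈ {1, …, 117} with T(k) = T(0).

46

If T(u) = T(v), then 107u ≡ 107v (mod 118). Because gcd(107, 118) = 1, we may cancel 107 to get u ≡ v (mod 118).
Thus T is injective.
We now compute 107⁻¹ mod 118 explicitly. Euclid's algorithm: 118 = 1·107 + 11, 107 = 9·11 + 8, 11 = 1·8 + 3, 8 = 2·3 + 2, 3 = 1·2 + 1; back-substituting gives 1 = 75·107 − 68·118, so 107⁻¹ ≡ 75 (mod 118).
Since T is injective, we find T⁻¹(3): we need 107x ≡ 3 − 37 ≡ 84 (mod 118). Using 107⁻¹ = 75: x ≡ 75·84 = 6300 = 53·118 + 46, so x = 46.
Check: T(46) = 107·46 + 37 = 4959 = 42·118 + 3 ≡ 3 (mod 118).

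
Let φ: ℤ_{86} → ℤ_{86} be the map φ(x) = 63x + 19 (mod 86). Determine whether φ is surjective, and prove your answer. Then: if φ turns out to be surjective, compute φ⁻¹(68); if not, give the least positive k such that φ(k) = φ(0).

Since gcd(63, 86) = 1, 63 is invertible modulo 86. Euclid's algorithm: 86 = 1·63 + 23, 63 = 2·23 + 17, 23 = 1·17 + 6, 17 = 2·6 + 5, 6 = 1·5 + 1; back-substituting gives 1 = 71·63 − 52·86, so 63⁻¹ ≡ 71 (mod 86).
Then y ↦ 71(y − 19) is a two-sided inverse to φ, so every y ∈ ℤ_{86} has a preimage.
Hence φ is surjective.
Since φ is surjective, we find φ⁻¹(68): we need 63x ≡ 68 − 19 ≡ 49 (mod 86). Using 63⁻¹ = 71: x ≡ 71·49 = 3479 = 40·86 + 39, so x = 39.
Check: φ(39) = 63·39 + 19 = 2476 = 28·86 + 68 ≡ 68 (mod 86).

39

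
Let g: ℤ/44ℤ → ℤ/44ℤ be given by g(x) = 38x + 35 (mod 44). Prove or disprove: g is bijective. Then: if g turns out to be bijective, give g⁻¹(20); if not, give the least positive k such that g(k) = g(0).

22

We have gcd(38, 44) = 2 > 1. Taking x_1 = 0 and x_2 = 22: g(0) = 35 and g(22) = 38·22 + 35 = 871 ≡ 35 (mod 44).
So g(0) = g(22) while 0 ≠ 22, so g is not injective, hence not bijective.
Since g is not bijective, we find the least positive k with g(k) = g(0): this means 38k ≡ 0 (mod 44), i.e. 44 ∣ 38k. Since gcd(38, 44) = 2, dividing through by 2 this holds exactly when 22 ∣ 19k, and as gcd(19, 22) = 1, exactly when 22 ∣ k.
The smallest positive such k is 22.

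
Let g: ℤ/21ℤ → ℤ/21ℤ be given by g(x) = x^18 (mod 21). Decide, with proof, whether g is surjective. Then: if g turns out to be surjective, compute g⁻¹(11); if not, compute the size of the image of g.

4

g(1) = 1^18 = 1.
g(2): Repeated squaring mod 21: 2^1 ≡ 2, 2^2 ≡ 2² = 4, 2^4 ≡ 4² = 16, 2^8 ≡ 16² = 256 ≡ 4, 2^16 ≡ 4² = 16. Since 18 = 16 + 2, 2^18 ≡ 16·4: 16·4 = 64 ≡ 1. So 2^18 ≡ 1 (mod 21).
So g(1) = g(2) = 1 while 1 ≠ 2, thus g is not injective.
A non-injective map from the 21-element set ℤ/21ℤ to itself takes at most 20 distinct values, so it cannot be surjective. So g is not surjective.
Since g is not surjective, we determine |image(g)|. Computing x^18 mod 21 for each x (by repeated squaring, reducing mod 21 at every step), the values g(0), g(1), …, g(20) are: 0, 1, 1, 15, 1, 1, 15, 7, 1, 15, 1, 1, 15, 1, 7, 15, 1, 1, 15, 1, 1.
The distinct values are {0, 1, 7, 15}; there are 4 of them.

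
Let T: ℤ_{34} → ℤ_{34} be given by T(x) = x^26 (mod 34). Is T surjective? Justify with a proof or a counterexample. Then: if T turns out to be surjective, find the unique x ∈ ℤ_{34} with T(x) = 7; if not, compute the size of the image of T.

T(16): Repeated squaring mod 34: 16^1 ≡ 16, 16^2 ≡ 16² = 256 ≡ 18, 16^4 ≡ 18² = 324 ≡ 18, 16^8 ≡ 18² = 324 ≡ 18, 16^16 ≡ 18² = 324 ≡ 18. Since 26 = 16 + 8 + 2, 16^26 ≡ 18·18·18: 18·18 = 324 ≡ 18, then 18·18 = 324 ≡ 18. So 16^26 ≡ 18 (mod 34).
T(18): Repeated squaring mod 34: 18^1 ≡ 18, 18^2 ≡ 18² = 324 ≡ 18, 18^4 ≡ 18² = 324 ≡ 18, 18^8 ≡ 18² = 324 ≡ 18, 18^16 ≡ 18² = 324 ≡ 18. Since 26 = 16 + 8 + 2, 18^26 ≡ 18·18·18: 18·18 = 324 ≡ 18, then 18·18 = 324 ≡ 18. So 18^26 ≡ 18 (mod 34).
So T(16) = T(18) = 18 while 16 ≠ 18, thus T is not injective.
A non-injective map from the 34-element set ℤ_{34} to itself takes at most 33 distinct values, so it cannot be surjective. Therefore T is not surjective.
Since T is not surjective, we determine |image(T)|. Computing x^26 mod 34 for each x (by repeated squaring, reducing mod 34 at every step), the values T(0), T(1), …, T(33) are: 0, 1, 4, 25, 16, 9, 32, 19, 30, 13, 2, 15, 26, 33, 8, 21, 18, 17, 18, 21, 8, 33, 26, 15, 2, 13, 30, 19, 32, 9, 16, 25, 4, 1.
The distinct values are {0, 1, 2, 4, 8, 9, 13, 15, 16, 17, 18, 19, 21, 25, 26, 30, 32, 33}; there are 18 of them.

18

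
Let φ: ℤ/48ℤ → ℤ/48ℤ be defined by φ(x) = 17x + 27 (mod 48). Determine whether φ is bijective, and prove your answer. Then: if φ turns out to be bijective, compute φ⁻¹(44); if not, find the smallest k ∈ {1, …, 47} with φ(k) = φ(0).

Suppose φ(a) = φ(b) in ℤ/48ℤ. Then 17a + 27 ≡ 17b + 27 (mod 48), so 17(a − b) ≡ 0 (mod 48).
Since gcd(17, 48) = 1, 17 is invertible modulo 48, therefore a − b ≡ 0 (mod 48), i.e. a = b.
We now compute 17⁻¹ mod 48 explicitly. Euclid's algorithm: 48 = 2·17 + 14, 17 = 1·14 + 3, 14 = 4·3 + 2, 3 = 1·2 + 1; back-substituting gives 1 = 17·17 − 6·48, so 17⁻¹ ≡ 17 (mod 48).
For any y ∈ ℤ/48ℤ, x = 17(y − 27) mod 48 satisfies φ(x) = 17·17(y − 27) + 27 ≡ y (since 17·17 ≡ 1 mod 48). So every y has a preimage.
Thus φ is bijective.
Since φ is bijective, we find φ⁻¹(44): we need 17x ≡ 44 − 27 ≡ 17 (mod 48). Using 17⁻¹ = 17: x ≡ 17·17 = 289 = 6·48 + 1, so x = 1.
Check: φ(1) = 17·1 + 27 = 44 ≡ 44 (mod 48).

1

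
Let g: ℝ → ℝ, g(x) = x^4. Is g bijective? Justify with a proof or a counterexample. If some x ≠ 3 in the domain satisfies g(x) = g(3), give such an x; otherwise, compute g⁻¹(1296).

g(3) = 81 = (−3)^4 = g(−3) (since 4 is even), with 3 ≠ −3. So g is not injective, hence not bijective.
For the follow-up, such an x exists: taking x = −3 ∈ ℝ gives g(−3) = 81 = g(3) with −3 ≠ 3.

-3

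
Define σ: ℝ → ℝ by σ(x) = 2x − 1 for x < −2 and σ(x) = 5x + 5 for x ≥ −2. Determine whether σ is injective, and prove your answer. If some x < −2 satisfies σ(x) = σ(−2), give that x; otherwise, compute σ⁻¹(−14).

-13/2

Both pieces are strictly increasing (slopes 2 and 5), so each is injective on its own interval.
The left piece maps (−∞, −2) onto (−∞, −5); the right piece maps [−2, ∞) onto [−5, ∞).
These images are disjoint, so no value is attained by both pieces. Hence σ is injective.
Because the two images are disjoint, no x < −2 has σ(x) = σ(−2), so we compute σ⁻¹(−14): −14 lies in (−∞, −5), so solve 2x − 1 = −14: x = (−14 + 1)/2 = −13/2.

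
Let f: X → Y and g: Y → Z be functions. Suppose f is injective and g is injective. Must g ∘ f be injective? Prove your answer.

injective

Suppose (g ∘ f)(a) = (g ∘ f)(b), i.e. g(f(a)) = g(f(b)).
Since g is injective, f(a) = f(b). Since f is injective, a = b. Thus g ∘ f is injective.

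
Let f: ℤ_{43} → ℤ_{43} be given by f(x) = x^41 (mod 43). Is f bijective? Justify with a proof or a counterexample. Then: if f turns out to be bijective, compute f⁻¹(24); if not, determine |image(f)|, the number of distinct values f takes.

9

Since 43 is prime, the nonzero elements of ℤ_{43} form a cyclic group of order 42.
As gcd(41, 42) = 1, raising to the 41st power is a bijection on this group: if a^41 ≡ b^41 then (ab^{−1})^41 = 1, and the only element of order dividing gcd(41, 42) = 1 is 1, so a = b.
With f(0) = 0 this makes f injective on all of ℤ_{43}, hence bijective (finite equal-size domain and codomain). In particular f is bijective.
Since f is bijective, we find the preimage of 24. The inverse of x ↦ x^41 on (ℤ_{43})^× is x ↦ x^41, because 41·41 = 1681 = 40·42 + 1 ≡ 1 (mod 42) and x^{42} = 1 for x ≠ 0 (Fermat). So f⁻¹(24) = 24^41 mod 43.
Repeated squaring mod 43: 24^1 ≡ 24, 24^2 ≡ 24² = 576 ≡ 17, 24^4 ≡ 17² = 289 ≡ 31, 24^8 ≡ 31² = 961 ≡ 15, 24^16 ≡ 15² = 225 ≡ 10, 24^32 ≡ 10² = 100 ≡ 14. Since 41 = 32 + 8 + 1, 24^41 ≡ 14·15·24: 14·15 = 210 ≡ 38, then 38·24 = 912 ≡ 9. So 24^41 ≡ 9 (mod 43).
Hence f⁻¹(24) = 9.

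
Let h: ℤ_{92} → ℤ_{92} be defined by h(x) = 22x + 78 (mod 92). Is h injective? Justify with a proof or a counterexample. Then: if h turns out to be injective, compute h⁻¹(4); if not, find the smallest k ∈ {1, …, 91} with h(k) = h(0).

46

By definition, injectivity means: for all x_1, x_2 in the domain, h(x_1) = h(x_2) implies x_1 = x_2.
We have gcd(22, 92) = 2 > 1. Taking x_1 = 0 and x_2 = 46: h(0) = 78 and h(46) = 22·46 + 78 = 1090 ≡ 78 (mod 92).
So h(0) = h(46) while 0 ≠ 46, so h is not injective.
Since h is not injective, we find the least positive k with h(k) = h(0): this means 22k ≡ 0 (mod 92), i.e. 92 ∣ 22k. Since gcd(22, 92) = 2, dividing through by 2 this holds exactly when 46 ∣ 11k, and as gcd(11, 46) = 1, exactly when 46 ∣ k.
The smallest positive such k is 46.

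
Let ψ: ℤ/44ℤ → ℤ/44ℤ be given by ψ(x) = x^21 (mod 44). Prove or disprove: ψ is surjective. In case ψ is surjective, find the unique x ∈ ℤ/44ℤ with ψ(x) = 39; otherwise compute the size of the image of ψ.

ψ(0) = 0^21 = 0.
ψ(22): Repeated squaring mod 44: 22^1 ≡ 22, 22^2 ≡ 22² = 484 ≡ 0, 22^4 ≡ 0² = 0, 22^8 ≡ 0² = 0, 22^16 ≡ 0² = 0. Since 21 = 16 + 4 + 1, 22^21 ≡ 0·0·22: 0·0 = 0, then 0·22 = 0. So 22^21 ≡ 0 (mod 44).
So ψ(0) = ψ(22) = 0 while 0 ≠ 22, so ψ is not injective.
A non-injective map from the 44-element set ℤ/44ℤ to itself takes at most 43 distinct values, so it cannot be surjective. Therefore ψ is not surjective.
Since ψ is not surjective, we determine |image(ψ)|. Computing x^21 mod 44 for each x (by repeated squaring, reducing mod 44 at every step), the values ψ(0), ψ(1), …, ψ(43) are: 0, 1, 24, 3, 4, 5, 28, 7, 8, 9, 32, 11, 12, 13, 36, 15, 16, 17, 40, 19, 20, 21, 0, 23, 24, 25, 4, 27, 28, 29, 8, 31, 32, 33, 12, 35, 36, 37, 16, 39, 40, 41, 20, 43.
The distinct values are {0, 1, 3, 4, 5, 7, 8, 9, 11, 12, 13, 15, 16, 17, 19, 20, 21, 23, 24, 25, 27, 28, 29, 31, 32, 33, 35, 36, 37, 39, 40, 41, 43}; there are 33 of them.

33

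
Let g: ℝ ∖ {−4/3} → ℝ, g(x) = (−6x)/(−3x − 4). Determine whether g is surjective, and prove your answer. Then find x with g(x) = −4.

If g(x) = 2, cross-multiplying gives −3(−6x) = −6(−3x − 4), which simplifies to 0 = 24 — false.  So 2 has no preimage and g is not surjective.
Solving g(x) = −4: cross-multiplying gives −6x = −4(−3x − 4), which rearranges to −18x = 16, so x = −8/9.

-8/9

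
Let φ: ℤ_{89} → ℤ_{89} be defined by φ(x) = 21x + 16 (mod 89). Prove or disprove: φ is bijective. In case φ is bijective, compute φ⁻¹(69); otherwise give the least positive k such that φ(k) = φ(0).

Suppose φ(u) = φ(v) in ℤ_{89}. Then 21u + 16 ≡ 21v + 16 (mod 89), thus 21(u − v) ≡ 0 (mod 89).
Since gcd(21, 89) = 1, 21 is invertible modulo 89, hence u − v ≡ 0 (mod 89), i.e. u = v.
We now compute 21⁻¹ mod 89 explicitly. Euclid's algorithm: 89 = 4·21 + 5, 21 = 4·5 + 1; back-substituting gives 1 = 17·21 − 4·89, so 21⁻¹ ≡ 17 (mod 89).
Then y ↦ 17(y − 16) is a two-sided inverse to φ, so every y ∈ ℤ_{89} has a preimage.
Thus φ is bijective.
Since φ is bijective, we compute φ⁻¹(69): solve 21x + 16 ≡ 69 (mod 89), i.e. 21x ≡ 53 (mod 89).
Multiplying by 21⁻¹ = 17 gives x ≡ 17·53 = 901 = 10·89 + 11 ≡ 11 (mod 89).
Check: φ(11) = 21·11 + 16 = 247 = 2·89 + 69 ≡ 69 (mod 89).

11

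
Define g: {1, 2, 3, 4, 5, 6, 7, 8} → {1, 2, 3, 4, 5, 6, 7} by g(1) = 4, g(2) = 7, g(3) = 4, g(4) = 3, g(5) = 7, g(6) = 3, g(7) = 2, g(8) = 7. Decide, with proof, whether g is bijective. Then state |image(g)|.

g(1) = 4 = g(3) with 1 ≠ 3, so g is not injective, hence not bijective.
The image of g is {2, 3, 4, 7}, which has 4 elements.

4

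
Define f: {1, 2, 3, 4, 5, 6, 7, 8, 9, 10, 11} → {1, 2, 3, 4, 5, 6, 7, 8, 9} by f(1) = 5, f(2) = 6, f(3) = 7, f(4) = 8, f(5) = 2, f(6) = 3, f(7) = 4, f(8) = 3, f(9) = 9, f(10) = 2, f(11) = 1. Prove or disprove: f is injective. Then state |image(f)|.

9

f(6) = 3 = f(8) with 6 ≠ 8, so f is not injective.
The image of f is {1, 2, 3, 4, 5, 6, 7, 8, 9}, which has 9 elements.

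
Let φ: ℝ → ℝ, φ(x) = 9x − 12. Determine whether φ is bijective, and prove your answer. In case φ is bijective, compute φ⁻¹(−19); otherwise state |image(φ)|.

Suppose φ(s) = φ(t). Then 9s − 12 = 9t − 12, therefore 9s = 9t, thus s = t.
For any y ∈ ℝ, x = (y + 12)/9 satisfies φ(x) = y.
Thus φ is bijective.
Since φ is bijective, we compute φ⁻¹(−19) = (−19 + 12)/9 = −7/9.

-7/9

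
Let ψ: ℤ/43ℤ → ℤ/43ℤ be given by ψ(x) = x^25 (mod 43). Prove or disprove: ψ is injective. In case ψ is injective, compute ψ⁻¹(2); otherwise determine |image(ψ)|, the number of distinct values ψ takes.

Since 43 is prime, the nonzero elements of ℤ/43ℤ form a cyclic group of order 42.
As gcd(25, 42) = 1, raising to the 25th power is a bijection on this group: if u^25 ≡ v^25 then (uv^{−1})^25 = 1, and the only element of order dividing gcd(25, 42) = 1 is 1, so u = v.
With ψ(0) = 0 this makes ψ injective on all of ℤ/43ℤ, hence bijective (finite equal-size domain and codomain). In particular ψ is injective.
Since ψ is injective, we find the preimage of 2. The inverse of x ↦ x^25 on (ℤ/43ℤ)^× is x ↦ x^37, because 25·37 = 925 = 22·42 + 1 ≡ 1 (mod 42) and x^{42} = 1 for x ≠ 0 (Fermat). So ψ⁻¹(2) = 2^37 mod 43.
Repeated squaring mod 43: 2^1 ≡ 2, 2^2 ≡ 2² = 4, 2^4 ≡ 4² = 16, 2^8 ≡ 16² = 256 ≡ 41, 2^16 ≡ 41² = 1681 ≡ 4, 2^32 ≡ 4² = 16. Since 37 = 32 + 4 + 1, 2^37 ≡ 16·16·2: 16·16 = 256 ≡ 41, then 41·2 = 82 ≡ 39. So 2^37 ≡ 39 (mod 43).
Hence ψ⁻¹(2) = 39.

39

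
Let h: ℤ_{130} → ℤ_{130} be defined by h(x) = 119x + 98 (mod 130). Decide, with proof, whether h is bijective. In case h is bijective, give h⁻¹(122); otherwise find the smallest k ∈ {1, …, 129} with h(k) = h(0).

116

If h(x_1) = h(x_2), then 119x_1 ≡ 119x_2 (mod 130). Because gcd(119, 130) = 1, we may cancel 119 to get x_1 ≡ x_2 (mod 130).
We now compute 119⁻¹ mod 130 explicitly. Euclid's algorithm: 130 = 1·119 + 11, 119 = 10·11 + 9, 11 = 1·9 + 2, 9 = 4·2 + 1; back-substituting gives 1 = 59·119 − 54·130, so 119⁻¹ ≡ 59 (mod 130).
For any y ∈ ℤ_{130}, x = 59(y − 98) mod 130 satisfies h(x) = 119·59(y − 98) + 98 ≡ y (since 119·59 ≡ 1 mod 130). So every y has a preimage.
Thus h is bijective.
Since h is bijective, we find h⁻¹(122): we need 119x ≡ 122 − 98 ≡ 24 (mod 130). Using 119⁻¹ = 59: x ≡ 59·24 = 1416 = 10·130 + 116, so x = 116.
Check: h(116) = 119·116 + 98 = 13902 = 106·130 + 122 ≡ 122 (mod 130).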